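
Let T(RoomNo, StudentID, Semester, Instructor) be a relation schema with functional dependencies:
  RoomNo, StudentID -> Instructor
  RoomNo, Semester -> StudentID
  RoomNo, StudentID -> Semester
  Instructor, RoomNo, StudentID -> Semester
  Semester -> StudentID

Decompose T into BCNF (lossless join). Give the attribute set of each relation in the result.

{Instructor, RoomNo, Semester}; {Semester, StudentID}

Candidate keys of the original relation: {RoomNo, Semester}, {RoomNo, StudentID}.
{Instructor, RoomNo, Semester, StudentID}: {Semester} determines {Semester, StudentID} here but is not a superkey — split on Semester -> StudentID, giving {Semester, StudentID} and {Instructor, RoomNo, Semester}.
{Semester, StudentID}: every determinant is a superkey — BCNF.
{Instructor, RoomNo, Semester}: every determinant is a superkey — BCNF.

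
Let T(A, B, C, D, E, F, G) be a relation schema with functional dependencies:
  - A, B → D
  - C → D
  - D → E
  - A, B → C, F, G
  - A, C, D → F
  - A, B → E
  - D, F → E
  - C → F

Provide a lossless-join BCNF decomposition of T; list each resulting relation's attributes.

{A, B, C, G}; {C, D, F}; {D, E}

Candidate key of the original relation: {A, B}.
{A, B, C, D, E, F, G}: {C} determines {C, D, E, F} here but is not a superkey — split on C → D, E, F, giving {C, D, E, F} and {A, B, C, G}.
{C, D, E, F}: {D} determines {D, E} here but is not a superkey — split on D → E, giving {D, E} and {C, D, F}.
{D, E} is in BCNF.
{C, D, F} is in BCNF.
{A, B, C, G} is in BCNF.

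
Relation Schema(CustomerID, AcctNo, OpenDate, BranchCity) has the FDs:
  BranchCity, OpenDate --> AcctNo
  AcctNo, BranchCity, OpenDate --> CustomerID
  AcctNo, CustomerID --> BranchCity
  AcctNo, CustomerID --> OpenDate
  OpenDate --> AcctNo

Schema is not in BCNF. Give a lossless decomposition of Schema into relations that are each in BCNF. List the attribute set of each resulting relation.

Candidate keys of the original relation: {AcctNo, CustomerID}, {BranchCity, OpenDate}, {CustomerID, OpenDate}.
Within {AcctNo, BranchCity, CustomerID, OpenDate}: {OpenDate}⁺ ∩ {AcctNo, BranchCity, CustomerID, OpenDate} = {AcctNo, OpenDate}, not the whole set, so OpenDate --> AcctNo violates BCNF; decompose into {AcctNo, OpenDate} and {BranchCity, CustomerID, OpenDate}.
{AcctNo, OpenDate} has no BCNF violation.
{BranchCity, CustomerID, OpenDate} has no BCNF violation.

{AcctNo, OpenDate}; {BranchCity, CustomerID, OpenDate}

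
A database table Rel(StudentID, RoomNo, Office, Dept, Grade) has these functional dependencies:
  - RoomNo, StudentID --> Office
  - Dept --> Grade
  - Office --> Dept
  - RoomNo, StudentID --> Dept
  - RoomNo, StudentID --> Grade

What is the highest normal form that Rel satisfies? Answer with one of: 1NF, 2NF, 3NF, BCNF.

Candidate key: {RoomNo, StudentID}. Prime attributes: {RoomNo, StudentID}.
For Dept --> Grade we have {Dept}⁺ = {Dept, Grade}; {Dept} is not a superkey, so BCNF fails.
Dept --> Grade determines the non-prime attribute {Grade} from a non-superkey — 3NF is violated.
No proper subset of a key has a non-prime attribute in its closure, so there is no partial dependency; 2NF holds.

2NF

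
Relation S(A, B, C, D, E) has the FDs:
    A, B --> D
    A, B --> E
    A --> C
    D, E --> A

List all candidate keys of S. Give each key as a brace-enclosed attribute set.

{A, B}, {B, D, E}

{B} never appears on the right of any FD, so every key must include it.
{A, B}⁺ = {A, B, C, D, E} — all of the relation — so {A, B} is a candidate key.
{B, D, E}⁺ = {A, B, C, D, E} — all of the relation — so {B, D, E} is a candidate key.
Any other superkey properly contains one of these, so there are no further candidate keys.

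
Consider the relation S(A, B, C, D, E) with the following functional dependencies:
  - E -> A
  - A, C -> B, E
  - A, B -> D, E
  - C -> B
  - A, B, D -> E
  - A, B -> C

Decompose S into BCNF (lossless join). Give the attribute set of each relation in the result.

Candidate keys of the original relation: {A, B}, {A, C}, {B, E}, {C, E}.
{A, B, C, D, E}: {E} determines {A, E} here but is not a superkey — split on E -> A, giving {A, E} and {B, C, D, E}.
{A, E} has no BCNF violation.
{B, C, D, E}: {C} determines {B, C} here but is not a superkey — split on C -> B, giving {B, C} and {C, D, E}.
{B, C} has no BCNF violation.
{C, D, E} has no BCNF violation.

{A, E}; {B, C}; {C, D, E}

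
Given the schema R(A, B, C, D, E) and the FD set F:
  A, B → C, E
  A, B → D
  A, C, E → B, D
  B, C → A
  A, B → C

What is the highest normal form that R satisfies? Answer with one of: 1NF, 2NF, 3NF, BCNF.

BCNF

Candidate keys: {A, B}, {A, C, E}, {B, C}. Prime attributes: {A, B, C, E}.
Every FD has a superkey on the left, so the relation is in BCNF.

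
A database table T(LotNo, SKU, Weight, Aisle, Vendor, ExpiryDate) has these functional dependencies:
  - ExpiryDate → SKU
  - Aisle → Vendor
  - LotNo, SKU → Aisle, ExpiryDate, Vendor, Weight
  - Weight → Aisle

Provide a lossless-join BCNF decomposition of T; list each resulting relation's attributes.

Candidate keys of the original relation: {ExpiryDate, LotNo}, {LotNo, SKU}.
In {Aisle, ExpiryDate, LotNo, SKU, Vendor, Weight}, {ExpiryDate} is not a superkey ({ExpiryDate}⁺ restricted to this set is {ExpiryDate, SKU}), so split on ExpiryDate → SKU into {ExpiryDate, SKU} and {Aisle, ExpiryDate, LotNo, Vendor, Weight}.
{ExpiryDate, SKU} is in BCNF.
In {Aisle, ExpiryDate, LotNo, Vendor, Weight}, {Aisle} is not a superkey ({Aisle}⁺ restricted to this set is {Aisle, Vendor}), so split on Aisle → Vendor into {Aisle, Vendor} and {Aisle, ExpiryDate, LotNo, Weight}.
{Aisle, Vendor} is in BCNF.
In {Aisle, ExpiryDate, LotNo, Weight}, {Weight} is not a superkey ({Weight}⁺ restricted to this set is {Aisle, Weight}), so split on Weight → Aisle into {Aisle, Weight} and {ExpiryDate, LotNo, Weight}.
{Aisle, Weight} is in BCNF.
{ExpiryDate, LotNo, Weight} is in BCNF.

{Aisle, Vendor}; {Aisle, Weight}; {ExpiryDate, LotNo, Weight}; {ExpiryDate, SKU}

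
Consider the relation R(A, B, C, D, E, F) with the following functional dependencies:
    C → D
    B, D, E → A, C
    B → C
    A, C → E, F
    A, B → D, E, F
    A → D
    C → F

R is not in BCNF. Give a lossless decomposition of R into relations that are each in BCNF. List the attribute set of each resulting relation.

{A, B, E}; {B, C}; {C, D, F}

Candidate keys of the original relation: {A, B}, {B, E}.
Within {A, B, C, D, E, F}: {C}⁺ ∩ {A, B, C, D, E, F} = {C, D, F}, not the whole set, so C → D, F violates BCNF; decompose into {C, D, F} and {A, B, C, E}.
{C, D, F}: every determinant is a superkey — BCNF.
Within {A, B, C, E}: {B}⁺ ∩ {A, B, C, E} = {B, C}, not the whole set, so B → C violates BCNF; decompose into {B, C} and {A, B, E}.
{B, C}: every determinant is a superkey — BCNF.
{A, B, E}: every determinant is a superkey — BCNF.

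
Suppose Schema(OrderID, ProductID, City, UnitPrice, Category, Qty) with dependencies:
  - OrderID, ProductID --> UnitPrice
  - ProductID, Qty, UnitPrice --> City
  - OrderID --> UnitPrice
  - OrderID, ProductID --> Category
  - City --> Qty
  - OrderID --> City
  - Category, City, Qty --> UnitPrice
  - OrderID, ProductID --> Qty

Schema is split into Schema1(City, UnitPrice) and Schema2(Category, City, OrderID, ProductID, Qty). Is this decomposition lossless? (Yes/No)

The shared attributes are {City} and {City}⁺ = {City, Qty}.
Neither Schema1 nor Schema2 is contained in that closure, so the decomposition is lossy.

No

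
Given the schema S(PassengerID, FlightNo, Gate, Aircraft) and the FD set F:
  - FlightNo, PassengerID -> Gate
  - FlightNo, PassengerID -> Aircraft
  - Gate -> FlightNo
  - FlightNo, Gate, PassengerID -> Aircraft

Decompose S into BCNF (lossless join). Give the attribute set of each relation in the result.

{Aircraft, Gate, PassengerID}; {FlightNo, Gate}

Candidate keys of the original relation: {FlightNo, PassengerID}, {Gate, PassengerID}.
{Aircraft, FlightNo, Gate, PassengerID}: {Gate} determines {FlightNo, Gate} here but is not a superkey — split on Gate -> FlightNo, giving {FlightNo, Gate} and {Aircraft, Gate, PassengerID}.
{FlightNo, Gate} has no BCNF violation.
{Aircraft, Gate, PassengerID} has no BCNF violation.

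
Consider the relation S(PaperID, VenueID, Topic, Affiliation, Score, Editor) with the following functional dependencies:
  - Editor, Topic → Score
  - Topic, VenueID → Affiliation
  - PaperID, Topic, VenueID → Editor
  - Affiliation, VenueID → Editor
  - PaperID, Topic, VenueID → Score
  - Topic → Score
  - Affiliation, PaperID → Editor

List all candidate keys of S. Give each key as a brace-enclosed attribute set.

{PaperID, Topic, VenueID}

{PaperID, Topic, VenueID} never appear on the right of any FD, so every key must include all of them.
{PaperID, Topic, VenueID}⁺ = {Affiliation, Editor, PaperID, Score, Topic, VenueID} — all of the relation — so {PaperID, Topic, VenueID} is a candidate key.
Every other attribute set either contains this one or has a smaller closure.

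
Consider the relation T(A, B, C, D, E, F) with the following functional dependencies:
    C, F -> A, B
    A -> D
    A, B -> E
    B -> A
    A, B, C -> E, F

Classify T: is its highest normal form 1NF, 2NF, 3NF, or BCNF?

1NF

Candidate keys: {B, C}, {C, F}. Prime attributes: {B, C, F}.
A -> D breaks BCNF: {A}⁺ = {A, D}, so {A} is not a superkey.
A -> D determines the non-prime attribute {D} from a non-superkey — 3NF is violated.
The proper key subset {B} of {B, C} determines non-prime {A, D, E}, so the relation is not even in 2NF.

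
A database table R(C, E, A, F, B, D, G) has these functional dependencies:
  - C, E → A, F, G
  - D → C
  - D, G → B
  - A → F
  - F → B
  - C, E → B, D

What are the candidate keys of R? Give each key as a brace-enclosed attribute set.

{C, E}, {D, E}

{E} never appears on the right of any FD, so every key must include it.
Closure of {C, E} is {A, B, C, D, E, F, G}, the whole schema; {C, E} is a candidate key.
Closure of {D, E} is {A, B, C, D, E, F, G}, the whole schema; {D, E} is a candidate key.
No proper subset of any of these is a key, and no other minimal superkey exists.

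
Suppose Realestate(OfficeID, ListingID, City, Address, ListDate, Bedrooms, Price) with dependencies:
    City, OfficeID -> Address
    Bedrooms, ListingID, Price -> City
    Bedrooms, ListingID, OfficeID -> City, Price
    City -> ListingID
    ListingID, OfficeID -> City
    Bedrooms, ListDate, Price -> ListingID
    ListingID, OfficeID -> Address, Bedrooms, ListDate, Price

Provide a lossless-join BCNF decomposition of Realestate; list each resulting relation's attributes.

Candidate keys of the original relation: {Bedrooms, ListDate, OfficeID, Price}, {City, OfficeID}, {ListingID, OfficeID}.
Within {Address, Bedrooms, City, ListDate, ListingID, OfficeID, Price}: {Bedrooms, ListingID, Price}⁺ ∩ {Address, Bedrooms, City, ListDate, ListingID, OfficeID, Price} = {Bedrooms, City, ListingID, Price}, not the whole set, so Bedrooms, ListingID, Price -> City violates BCNF; decompose into {Bedrooms, City, ListingID, Price} and {Address, Bedrooms, ListDate, ListingID, OfficeID, Price}.
Within {Bedrooms, City, ListingID, Price}: {City}⁺ ∩ {Bedrooms, City, ListingID, Price} = {City, ListingID}, not the whole set, so City -> ListingID violates BCNF; decompose into {City, ListingID} and {Bedrooms, City, Price}.
{City, ListingID} is in BCNF.
{Bedrooms, City, Price} is in BCNF.
Within {Address, Bedrooms, ListDate, ListingID, OfficeID, Price}: {Bedrooms, ListDate, Price}⁺ ∩ {Address, Bedrooms, ListDate, ListingID, OfficeID, Price} = {Bedrooms, ListDate, ListingID, Price}, not the whole set, so Bedrooms, ListDate, Price -> ListingID violates BCNF; decompose into {Bedrooms, ListDate, ListingID, Price} and {Address, Bedrooms, ListDate, OfficeID, Price}.
{Bedrooms, ListDate, ListingID, Price} is in BCNF.
{Address, Bedrooms, ListDate, OfficeID, Price} is in BCNF.

{Address, Bedrooms, ListDate, OfficeID, Price}; {Bedrooms, City, Price}; {Bedrooms, ListDate, ListingID, Price}; {City, ListingID}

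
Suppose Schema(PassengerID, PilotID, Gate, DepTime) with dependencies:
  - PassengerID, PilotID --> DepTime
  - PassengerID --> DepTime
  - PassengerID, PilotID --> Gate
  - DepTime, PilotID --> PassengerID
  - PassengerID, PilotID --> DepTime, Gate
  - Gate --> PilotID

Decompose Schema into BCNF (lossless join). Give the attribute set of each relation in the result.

Candidate keys of the original relation: {DepTime, Gate}, {DepTime, PilotID}, {Gate, PassengerID}, {PassengerID, PilotID}.
In {DepTime, Gate, PassengerID, PilotID}, {PassengerID} is not a superkey ({PassengerID}⁺ restricted to this set is {DepTime, PassengerID}), so split on PassengerID --> DepTime into {DepTime, PassengerID} and {Gate, PassengerID, PilotID}.
{DepTime, PassengerID}: every determinant is a superkey — BCNF.
In {Gate, PassengerID, PilotID}, {Gate} is not a superkey ({Gate}⁺ restricted to this set is {Gate, PilotID}), so split on Gate --> PilotID into {Gate, PilotID} and {Gate, PassengerID}.
{Gate, PilotID}: every determinant is a superkey — BCNF.
{Gate, PassengerID}: every determinant is a superkey — BCNF.

{DepTime, PassengerID}; {Gate, PassengerID}; {Gate, PilotID}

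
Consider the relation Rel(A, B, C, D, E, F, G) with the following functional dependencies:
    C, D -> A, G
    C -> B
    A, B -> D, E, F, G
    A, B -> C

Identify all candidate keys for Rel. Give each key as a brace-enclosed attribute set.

{A, B}, {A, C}, {C, D}

Closure of {A, B} is {A, B, C, D, E, F, G}, the whole schema; {A, B} is a candidate key.
Closure of {A, C} is {A, B, C, D, E, F, G}, the whole schema; {A, C} is a candidate key.
Closure of {C, D} is {A, B, C, D, E, F, G}, the whole schema; {C, D} is a candidate key.
Any other superkey properly contains one of these, so there are no further candidate keys.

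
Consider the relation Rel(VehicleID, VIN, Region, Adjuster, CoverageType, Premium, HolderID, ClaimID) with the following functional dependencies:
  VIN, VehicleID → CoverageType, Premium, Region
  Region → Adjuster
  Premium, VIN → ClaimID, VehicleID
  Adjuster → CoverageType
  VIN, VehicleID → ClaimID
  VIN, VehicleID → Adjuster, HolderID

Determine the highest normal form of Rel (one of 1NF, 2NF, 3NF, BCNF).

Candidate keys: {Premium, VIN}, {VIN, VehicleID}. Prime attributes: {Premium, VIN, VehicleID}.
For Region → Adjuster we have {Region}⁺ = {Adjuster, CoverageType, Region}; {Region} is not a superkey, so BCNF fails.
Because {Adjuster} is non-prime and the left side of Region → Adjuster is not a superkey, the relation is not in 3NF.
No non-prime attribute depends on a proper subset of any candidate key, so 2NF holds.

2NF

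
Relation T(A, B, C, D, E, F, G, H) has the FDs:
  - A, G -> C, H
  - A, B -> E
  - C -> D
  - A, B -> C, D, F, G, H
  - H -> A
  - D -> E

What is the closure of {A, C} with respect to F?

{A, C, D, E}

Start with {A, C}.
C -> D applies; add {D} → now {A, C, D}.
D -> E applies; add {E} → now {A, C, D, E}.
No further FD applies.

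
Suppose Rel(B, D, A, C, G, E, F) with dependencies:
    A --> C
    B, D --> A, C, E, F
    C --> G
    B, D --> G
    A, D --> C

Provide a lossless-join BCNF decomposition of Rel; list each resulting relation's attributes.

Candidate key of the original relation: {B, D}.
In {A, B, C, D, E, F, G}, {A} is not a superkey ({A}⁺ restricted to this set is {A, C, G}), so split on A --> C, G into {A, C, G} and {A, B, D, E, F}.
In {A, C, G}, {C} is not a superkey ({C}⁺ restricted to this set is {C, G}), so split on C --> G into {C, G} and {A, C}.
{C, G} is in BCNF.
{A, C} is in BCNF.
{A, B, D, E, F} is in BCNF.

{A, B, D, E, F}; {A, C}; {C, G}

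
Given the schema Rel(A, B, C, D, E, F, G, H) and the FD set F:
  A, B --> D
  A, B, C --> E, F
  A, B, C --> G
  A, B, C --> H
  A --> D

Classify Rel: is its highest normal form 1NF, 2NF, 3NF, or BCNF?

Candidate key: {A, B, C}. Prime attributes: {A, B, C}.
A, B --> D breaks BCNF: {A, B}⁺ = {A, B, D}, so {A, B} is not a superkey.
Because {D} is non-prime and the left side of A, B --> D is not a superkey, the relation is not in 3NF.
Since {A} ⊂ {A, B, C} and {A}⁺ ⊇ {D} with {D} non-prime, there is a partial dependency; 2NF fails.

1NF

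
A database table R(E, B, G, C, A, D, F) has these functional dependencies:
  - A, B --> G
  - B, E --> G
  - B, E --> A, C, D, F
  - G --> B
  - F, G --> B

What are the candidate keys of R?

Attributes never on any right-hand side: {E} — every candidate key must contain it.
{B, E}⁺ = {A, B, C, D, E, F, G}, which is every attribute, so {B, E} is a candidate key.
{E, G}⁺ = {A, B, C, D, E, F, G}, which is every attribute, so {E, G} is a candidate key.
These are minimal and exhaustive — every other superkey contains one of them.

{B, E}, {E, G}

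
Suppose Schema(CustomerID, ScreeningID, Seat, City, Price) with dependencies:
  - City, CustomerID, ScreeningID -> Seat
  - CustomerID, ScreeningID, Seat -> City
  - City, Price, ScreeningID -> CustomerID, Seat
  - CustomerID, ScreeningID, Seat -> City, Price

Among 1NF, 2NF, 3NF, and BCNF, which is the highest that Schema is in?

Candidate keys: {City, CustomerID, ScreeningID}, {City, Price, ScreeningID}, {CustomerID, ScreeningID, Seat}. Prime attributes: {City, CustomerID, Price, ScreeningID, Seat}.
The left-hand side of every FD is a superkey, so BCNF is satisfied.

BCNF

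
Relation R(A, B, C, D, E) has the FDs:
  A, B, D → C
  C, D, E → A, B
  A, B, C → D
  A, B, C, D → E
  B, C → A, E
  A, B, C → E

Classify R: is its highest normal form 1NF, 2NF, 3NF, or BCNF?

BCNF

Candidate keys: {A, B, D}, {B, C}, {C, D, E}. Prime attributes: {A, B, C, D, E}.
Each dependency's left side is a superkey — BCNF holds.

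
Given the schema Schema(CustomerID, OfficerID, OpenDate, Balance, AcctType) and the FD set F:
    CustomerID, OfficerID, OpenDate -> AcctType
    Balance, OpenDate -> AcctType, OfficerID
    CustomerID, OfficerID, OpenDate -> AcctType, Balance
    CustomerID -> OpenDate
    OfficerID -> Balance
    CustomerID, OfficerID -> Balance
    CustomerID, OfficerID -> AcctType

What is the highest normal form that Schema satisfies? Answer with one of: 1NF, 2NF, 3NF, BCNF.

1NF

Candidate keys: {Balance, CustomerID}, {CustomerID, OfficerID}. Prime attributes: {Balance, CustomerID, OfficerID}.
Balance, OpenDate -> AcctType, OfficerID breaks BCNF: {Balance, OpenDate}⁺ = {AcctType, Balance, OfficerID, OpenDate}, so {Balance, OpenDate} is not a superkey.
Because {AcctType} is non-prime and the left side of Balance, OpenDate -> AcctType, OfficerID is not a superkey, the relation is not in 3NF.
The proper key subset {CustomerID} of {Balance, CustomerID} determines non-prime {OpenDate}, so the relation is not even in 2NF.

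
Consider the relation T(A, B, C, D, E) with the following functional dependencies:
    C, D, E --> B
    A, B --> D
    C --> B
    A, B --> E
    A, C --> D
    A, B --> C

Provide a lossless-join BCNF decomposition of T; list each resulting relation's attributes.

{A, C, D, E}; {B, C}

Candidate keys of the original relation: {A, B}, {A, C}.
{A, B, C, D, E}: {C, D, E} determines {B, C, D, E} here but is not a superkey — split on C, D, E --> B, giving {B, C, D, E} and {A, C, D, E}.
{B, C, D, E}: {C} determines {B, C} here but is not a superkey — split on C --> B, giving {B, C} and {C, D, E}.
{B, C} has no BCNF violation.
{C, D, E} has no BCNF violation.
{A, C, D, E} has no BCNF violation.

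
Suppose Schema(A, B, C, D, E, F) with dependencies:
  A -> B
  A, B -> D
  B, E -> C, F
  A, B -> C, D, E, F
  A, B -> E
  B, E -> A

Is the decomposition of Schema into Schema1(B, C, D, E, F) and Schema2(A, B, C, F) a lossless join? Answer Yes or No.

Schema1 ∩ Schema2 = {B, C, F}; its closure under F is {B, C, F}.
The closure covers neither Schema1 nor Schema2 entirely; the join is not lossless.

No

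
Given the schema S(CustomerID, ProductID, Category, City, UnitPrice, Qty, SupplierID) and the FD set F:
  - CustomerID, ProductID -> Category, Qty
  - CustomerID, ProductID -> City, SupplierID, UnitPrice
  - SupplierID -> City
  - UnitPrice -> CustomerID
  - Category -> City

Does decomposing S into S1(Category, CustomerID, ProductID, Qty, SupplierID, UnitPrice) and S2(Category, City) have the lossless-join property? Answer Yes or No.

The shared attributes are {Category} and {Category}⁺ = {Category, City}.
S2 is contained in that closure, so S1 ∩ S2 -> S2 holds and the join is lossless.

Yes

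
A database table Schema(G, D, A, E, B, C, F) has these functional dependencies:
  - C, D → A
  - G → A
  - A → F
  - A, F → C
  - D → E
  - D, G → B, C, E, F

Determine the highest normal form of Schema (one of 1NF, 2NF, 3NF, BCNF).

Candidate key: {D, G}. Prime attributes: {D, G}.
C, D → A: {C, D}⁺ = {A, C, D, E, F}, which is not all of the attributes, so the left side is not a superkey — BCNF is violated.
C, D → A has non-prime {A} on the right and a non-superkey on the left, so 3NF fails.
Since {D} ⊂ {D, G} and {D}⁺ ⊇ {E} with {E} non-prime, there is a partial dependency; 2NF fails.

1NF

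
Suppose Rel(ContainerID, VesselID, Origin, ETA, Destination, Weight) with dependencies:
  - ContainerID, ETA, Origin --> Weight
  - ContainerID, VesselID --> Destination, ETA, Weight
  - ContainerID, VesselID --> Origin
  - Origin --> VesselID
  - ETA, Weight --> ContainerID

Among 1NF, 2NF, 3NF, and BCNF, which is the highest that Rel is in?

3NF

Candidate keys: {ContainerID, Origin}, {ContainerID, VesselID}, {ETA, Origin, Weight}, {ETA, VesselID, Weight}. Prime attributes: {ContainerID, ETA, Origin, VesselID, Weight}.
Origin --> VesselID: {Origin}⁺ = {Origin, VesselID}, which is not all of the attributes, so the left side is not a superkey — BCNF is violated.
Its right-hand attributes {VesselID} are all prime, as are those of every other non-superkey FD — the relation is in 3NF.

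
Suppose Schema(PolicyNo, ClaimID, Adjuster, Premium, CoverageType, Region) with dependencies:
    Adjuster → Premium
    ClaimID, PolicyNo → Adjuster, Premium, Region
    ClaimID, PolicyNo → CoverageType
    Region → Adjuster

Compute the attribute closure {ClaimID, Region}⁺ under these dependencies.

Start with {ClaimID, Region}.
Region → Adjuster applies; add {Adjuster} → now {Adjuster, ClaimID, Region}.
Adjuster → Premium applies; add {Premium} → now {Adjuster, ClaimID, Premium, Region}.
No further FD applies.

{Adjuster, ClaimID, Premium, Region}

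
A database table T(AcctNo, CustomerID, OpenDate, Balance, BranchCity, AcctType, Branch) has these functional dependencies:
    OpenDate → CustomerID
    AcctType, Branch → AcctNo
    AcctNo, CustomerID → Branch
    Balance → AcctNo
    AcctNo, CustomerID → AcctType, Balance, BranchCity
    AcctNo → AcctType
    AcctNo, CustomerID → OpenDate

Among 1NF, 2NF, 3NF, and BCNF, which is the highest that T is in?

Candidate keys: {AcctNo, CustomerID}, {AcctNo, OpenDate}, {AcctType, Branch, CustomerID}, {AcctType, Branch, OpenDate}, {Balance, CustomerID}, {Balance, OpenDate}. Prime attributes: {AcctNo, AcctType, Balance, Branch, CustomerID, OpenDate}.
OpenDate → CustomerID breaks BCNF: {OpenDate}⁺ = {CustomerID, OpenDate}, so {OpenDate} is not a superkey.
But every attribute on its right side ({CustomerID}) is prime, and the same holds for every other non-superkey FD, so 3NF still holds.

3NF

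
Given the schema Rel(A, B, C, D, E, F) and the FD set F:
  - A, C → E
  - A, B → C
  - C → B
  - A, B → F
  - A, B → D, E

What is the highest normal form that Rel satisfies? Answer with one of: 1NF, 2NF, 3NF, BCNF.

Candidate keys: {A, B}, {A, C}. Prime attributes: {A, B, C}.
C → B: {C}⁺ = {B, C}, which is not all of the attributes, so the left side is not a superkey — BCNF is violated.
Since {B} ⊆ prime attributes and every other non-superkey FD also has a prime right side, the schema is in 3NF.

3NF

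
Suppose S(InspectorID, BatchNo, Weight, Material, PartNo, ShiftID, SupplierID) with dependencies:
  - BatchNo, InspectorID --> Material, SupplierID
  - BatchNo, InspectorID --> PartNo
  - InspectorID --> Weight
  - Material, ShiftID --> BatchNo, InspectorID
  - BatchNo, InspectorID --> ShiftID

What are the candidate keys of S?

{BatchNo, InspectorID}, {Material, ShiftID}

{BatchNo, InspectorID} is a candidate key since {BatchNo, InspectorID}⁺ = {BatchNo, InspectorID, Material, PartNo, ShiftID, SupplierID, Weight} covers every attribute.
{Material, ShiftID} is a candidate key since {Material, ShiftID}⁺ = {BatchNo, InspectorID, Material, PartNo, ShiftID, SupplierID, Weight} covers every attribute.
These are minimal and exhaustive — every other superkey contains one of them.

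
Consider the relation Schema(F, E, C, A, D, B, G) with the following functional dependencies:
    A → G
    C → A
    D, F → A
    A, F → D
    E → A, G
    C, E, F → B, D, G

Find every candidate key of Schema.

{C, E, F}

No FD produces {C, E, F}, so they must be in every candidate key.
Closure of {C, E, F} is {A, B, C, D, E, F, G}, the whole schema; {C, E, F} is a candidate key.
Every other attribute set either contains this one or has a smaller closure.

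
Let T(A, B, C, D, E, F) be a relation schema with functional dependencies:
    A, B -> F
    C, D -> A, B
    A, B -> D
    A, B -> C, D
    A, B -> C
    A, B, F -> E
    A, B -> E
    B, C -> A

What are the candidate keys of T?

Closure of {A, B} is {A, B, C, D, E, F}, the whole schema; {A, B} is a candidate key.
Closure of {B, C} is {A, B, C, D, E, F}, the whole schema; {B, C} is a candidate key.
Closure of {C, D} is {A, B, C, D, E, F}, the whole schema; {C, D} is a candidate key.
Any other superkey properly contains one of these, so there are no further candidate keys.

{A, B}, {B, C}, {C, D}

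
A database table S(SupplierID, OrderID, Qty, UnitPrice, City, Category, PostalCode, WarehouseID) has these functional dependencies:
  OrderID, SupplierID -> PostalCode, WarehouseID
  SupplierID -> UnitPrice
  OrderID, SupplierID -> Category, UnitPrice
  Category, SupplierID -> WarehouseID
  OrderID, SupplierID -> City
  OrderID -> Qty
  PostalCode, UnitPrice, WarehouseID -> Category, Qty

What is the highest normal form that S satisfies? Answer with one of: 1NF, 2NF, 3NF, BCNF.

1NF

Candidate key: {OrderID, SupplierID}. Prime attributes: {OrderID, SupplierID}.
SupplierID -> UnitPrice breaks BCNF: {SupplierID}⁺ = {SupplierID, UnitPrice}, so {SupplierID} is not a superkey.
SupplierID -> UnitPrice has non-prime {UnitPrice} on the right and a non-superkey on the left, so 3NF fails.
Since {OrderID} ⊂ {OrderID, SupplierID} and {OrderID}⁺ ⊇ {Qty} with {Qty} non-prime, there is a partial dependency; 2NF fails.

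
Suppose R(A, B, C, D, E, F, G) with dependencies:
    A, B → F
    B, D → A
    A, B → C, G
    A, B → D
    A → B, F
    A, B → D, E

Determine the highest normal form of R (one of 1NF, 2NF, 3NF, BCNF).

Candidate keys: {A}, {B, D}. Prime attributes: {A, B, D}.
The left-hand side of every FD is a superkey, so BCNF is satisfied.

BCNF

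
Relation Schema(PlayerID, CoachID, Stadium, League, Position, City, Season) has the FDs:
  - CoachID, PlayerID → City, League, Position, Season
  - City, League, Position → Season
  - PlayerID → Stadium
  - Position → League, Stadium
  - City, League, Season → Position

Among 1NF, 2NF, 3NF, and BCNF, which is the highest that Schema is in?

1NF

Candidate key: {CoachID, PlayerID}. Prime attributes: {CoachID, PlayerID}.
City, League, Position → Season breaks BCNF: {City, League, Position}⁺ = {City, League, Position, Season, Stadium}, so {City, League, Position} is not a superkey.
City, League, Position → Season has non-prime {Season} on the right and a non-superkey on the left, so 3NF fails.
The proper key subset {PlayerID} of {CoachID, PlayerID} determines non-prime {Stadium}, so the relation is not even in 2NF.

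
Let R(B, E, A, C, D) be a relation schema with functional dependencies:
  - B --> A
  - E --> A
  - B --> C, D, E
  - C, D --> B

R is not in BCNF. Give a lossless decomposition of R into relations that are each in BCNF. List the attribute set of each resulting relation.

Candidate keys of the original relation: {B}, {C, D}.
In {A, B, C, D, E}, {E} is not a superkey ({E}⁺ restricted to this set is {A, E}), so split on E --> A into {A, E} and {B, C, D, E}.
{A, E}: every determinant is a superkey — BCNF.
{B, C, D, E}: every determinant is a superkey — BCNF.

{A, E}; {B, C, D, E}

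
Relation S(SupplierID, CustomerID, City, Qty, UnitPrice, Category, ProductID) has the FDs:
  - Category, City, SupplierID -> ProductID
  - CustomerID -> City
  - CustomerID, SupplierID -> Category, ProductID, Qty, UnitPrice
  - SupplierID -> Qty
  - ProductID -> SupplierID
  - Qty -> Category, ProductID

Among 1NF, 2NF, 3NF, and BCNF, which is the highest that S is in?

1NF

Candidate keys: {CustomerID, ProductID}, {CustomerID, Qty}, {CustomerID, SupplierID}. Prime attributes: {CustomerID, ProductID, Qty, SupplierID}.
For Category, City, SupplierID -> ProductID we have {Category, City, SupplierID}⁺ = {Category, City, ProductID, Qty, SupplierID}; {Category, City, SupplierID} is not a superkey, so BCNF fails.
Because {City} is non-prime and the left side of CustomerID -> City is not a superkey, the relation is not in 3NF.
{CustomerID} is a proper subset of the key {CustomerID, ProductID}, and {CustomerID}⁺ contains the non-prime attribute {City} — a partial dependency, so 2NF is violated.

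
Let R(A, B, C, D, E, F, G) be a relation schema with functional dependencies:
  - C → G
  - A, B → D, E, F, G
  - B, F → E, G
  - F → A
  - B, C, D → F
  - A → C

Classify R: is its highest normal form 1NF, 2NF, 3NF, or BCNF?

Candidate keys: {A, B}, {B, C, D}, {B, F}. Prime attributes: {A, B, C, D, F}.
C → G breaks BCNF: {C}⁺ = {C, G}, so {C} is not a superkey.
C → G has non-prime {G} on the right and a non-superkey on the left, so 3NF fails.
Since {A} ⊂ {A, B} and {A}⁺ ⊇ {G} with {G} non-prime, there is a partial dependency; 2NF fails.

1NF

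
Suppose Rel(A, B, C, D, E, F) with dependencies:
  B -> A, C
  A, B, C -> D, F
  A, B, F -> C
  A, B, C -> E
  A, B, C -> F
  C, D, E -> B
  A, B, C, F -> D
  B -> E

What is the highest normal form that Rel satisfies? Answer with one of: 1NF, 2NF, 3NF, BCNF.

Candidate keys: {B}, {C, D, E}. Prime attributes: {B, C, D, E}.
The left-hand side of every FD is a superkey, so BCNF is satisfied.

BCNF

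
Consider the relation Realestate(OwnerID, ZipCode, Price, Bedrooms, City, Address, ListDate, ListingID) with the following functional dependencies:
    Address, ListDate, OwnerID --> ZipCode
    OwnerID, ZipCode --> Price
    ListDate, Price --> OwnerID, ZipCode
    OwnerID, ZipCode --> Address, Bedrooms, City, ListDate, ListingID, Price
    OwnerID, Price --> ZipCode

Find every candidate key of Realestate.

{Address, ListDate, OwnerID}, {ListDate, Price}, {OwnerID, Price}, {OwnerID, ZipCode}

{ListDate, Price}⁺ = {Address, Bedrooms, City, ListDate, ListingID, OwnerID, Price, ZipCode} — all of the relation — so {ListDate, Price} is a candidate key.
{OwnerID, Price}⁺ = {Address, Bedrooms, City, ListDate, ListingID, OwnerID, Price, ZipCode} — all of the relation — so {OwnerID, Price} is a candidate key.
{OwnerID, ZipCode}⁺ = {Address, Bedrooms, City, ListDate, ListingID, OwnerID, Price, ZipCode} — all of the relation — so {OwnerID, ZipCode} is a candidate key.
{Address, ListDate, OwnerID}⁺ = {Address, Bedrooms, City, ListDate, ListingID, OwnerID, Price, ZipCode} — all of the relation — so {Address, ListDate, OwnerID} is a candidate key.
Any other superkey properly contains one of these, so there are no further candidate keys.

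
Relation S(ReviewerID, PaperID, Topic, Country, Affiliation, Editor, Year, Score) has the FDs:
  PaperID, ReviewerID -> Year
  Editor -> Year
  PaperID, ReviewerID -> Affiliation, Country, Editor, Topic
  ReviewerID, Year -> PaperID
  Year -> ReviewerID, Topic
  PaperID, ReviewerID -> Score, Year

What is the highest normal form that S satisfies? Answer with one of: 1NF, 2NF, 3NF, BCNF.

Candidate keys: {Editor}, {PaperID, ReviewerID}, {Year}. Prime attributes: {Editor, PaperID, ReviewerID, Year}.
Each dependency's left side is a superkey — BCNF holds.

BCNF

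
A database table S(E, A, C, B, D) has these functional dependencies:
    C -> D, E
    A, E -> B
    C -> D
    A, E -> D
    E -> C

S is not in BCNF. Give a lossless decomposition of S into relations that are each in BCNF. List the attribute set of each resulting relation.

{A, B, C}; {C, D, E}

Candidate keys of the original relation: {A, C}, {A, E}.
{A, B, C, D, E}: {C} determines {C, D, E} here but is not a superkey — split on C -> D, E, giving {C, D, E} and {A, B, C}.
{C, D, E} has no BCNF violation.
{A, B, C} has no BCNF violation.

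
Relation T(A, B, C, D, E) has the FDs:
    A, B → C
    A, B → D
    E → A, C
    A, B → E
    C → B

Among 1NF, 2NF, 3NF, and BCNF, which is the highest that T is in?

3NF

Candidate keys: {A, B}, {A, C}, {E}. Prime attributes: {A, B, C, E}.
For C → B we have {C}⁺ = {B, C}; {C} is not a superkey, so BCNF fails.
But every attribute on its right side ({B}) is prime, and the same holds for every other non-superkey FD, so 3NF still holds.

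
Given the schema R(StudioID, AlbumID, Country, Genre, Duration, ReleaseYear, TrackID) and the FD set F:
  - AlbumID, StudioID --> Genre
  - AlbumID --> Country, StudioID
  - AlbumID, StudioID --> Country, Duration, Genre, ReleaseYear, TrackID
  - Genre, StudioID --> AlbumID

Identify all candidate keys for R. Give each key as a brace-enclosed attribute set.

{AlbumID}, {Genre, StudioID}

{AlbumID} is a candidate key since {AlbumID}⁺ = {AlbumID, Country, Duration, Genre, ReleaseYear, StudioID, TrackID} covers every attribute.
{Genre, StudioID} is a candidate key since {Genre, StudioID}⁺ = {AlbumID, Country, Duration, Genre, ReleaseYear, StudioID, TrackID} covers every attribute.
These are minimal and exhaustive — every other superkey contains one of them.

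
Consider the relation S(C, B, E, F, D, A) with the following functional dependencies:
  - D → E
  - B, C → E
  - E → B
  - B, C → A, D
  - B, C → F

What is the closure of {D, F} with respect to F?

{B, D, E, F}

Start with {D, F}.
D → E applies; add {E} → now {D, E, F}.
E → B applies; add {B} → now {B, D, E, F}.
No further FD applies.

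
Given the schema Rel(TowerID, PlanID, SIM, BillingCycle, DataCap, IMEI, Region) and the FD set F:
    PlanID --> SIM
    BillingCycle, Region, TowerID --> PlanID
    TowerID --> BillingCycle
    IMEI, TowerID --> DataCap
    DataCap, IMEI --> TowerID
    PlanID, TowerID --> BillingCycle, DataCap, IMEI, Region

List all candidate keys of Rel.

{PlanID, TowerID}⁺ = {BillingCycle, DataCap, IMEI, PlanID, Region, SIM, TowerID} — all of the relation — so {PlanID, TowerID} is a candidate key.
{Region, TowerID}⁺ = {BillingCycle, DataCap, IMEI, PlanID, Region, SIM, TowerID} — all of the relation — so {Region, TowerID} is a candidate key.
{DataCap, IMEI, PlanID}⁺ = {BillingCycle, DataCap, IMEI, PlanID, Region, SIM, TowerID} — all of the relation — so {DataCap, IMEI, PlanID} is a candidate key.
{DataCap, IMEI, Region}⁺ = {BillingCycle, DataCap, IMEI, PlanID, Region, SIM, TowerID} — all of the relation — so {DataCap, IMEI, Region} is a candidate key.
These are minimal and exhaustive — every other superkey contains one of them.

{DataCap, IMEI, PlanID}, {DataCap, IMEI, Region}, {PlanID, TowerID}, {Region, TowerID}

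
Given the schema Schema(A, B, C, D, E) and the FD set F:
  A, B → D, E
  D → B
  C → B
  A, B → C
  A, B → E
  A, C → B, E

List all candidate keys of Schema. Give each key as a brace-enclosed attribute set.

{A, B}, {A, C}, {A, D}

No FD produces {A}, so it must be in every candidate key.
Closure of {A, B} is {A, B, C, D, E}, the whole schema; {A, B} is a candidate key.
Closure of {A, C} is {A, B, C, D, E}, the whole schema; {A, C} is a candidate key.
Closure of {A, D} is {A, B, C, D, E}, the whole schema; {A, D} is a candidate key.
These are minimal and exhaustive — every other superkey contains one of them.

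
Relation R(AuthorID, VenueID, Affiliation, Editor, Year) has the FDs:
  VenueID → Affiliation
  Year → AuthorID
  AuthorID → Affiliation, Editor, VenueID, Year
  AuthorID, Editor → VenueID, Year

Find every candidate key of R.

{AuthorID}, {Year}

Closure of {AuthorID} is {Affiliation, AuthorID, Editor, VenueID, Year}, the whole schema; {AuthorID} is a candidate key.
Closure of {Year} is {Affiliation, AuthorID, Editor, VenueID, Year}, the whole schema; {Year} is a candidate key.
Any other superkey properly contains one of these, so there are no further candidate keys.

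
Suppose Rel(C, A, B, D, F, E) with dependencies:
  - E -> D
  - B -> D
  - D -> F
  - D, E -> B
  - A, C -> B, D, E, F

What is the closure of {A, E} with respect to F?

{A, B, D, E, F}

Start with {A, E}.
E -> D applies; add {D} → now {A, D, E}.
D -> F applies; add {F} → now {A, D, E, F}.
D, E -> B applies; add {B} → now {A, B, D, E, F}.
No further FD applies.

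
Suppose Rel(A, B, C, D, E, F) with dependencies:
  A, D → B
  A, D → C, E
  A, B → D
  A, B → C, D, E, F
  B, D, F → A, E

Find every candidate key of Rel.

{A, B}, {A, D}, {B, D, F}

{A, B}⁺ = {A, B, C, D, E, F} — all of the relation — so {A, B} is a candidate key.
{A, D}⁺ = {A, B, C, D, E, F} — all of the relation — so {A, D} is a candidate key.
{B, D, F}⁺ = {A, B, C, D, E, F} — all of the relation — so {B, D, F} is a candidate key.
No proper subset of any of these is a key, and no other minimal superkey exists.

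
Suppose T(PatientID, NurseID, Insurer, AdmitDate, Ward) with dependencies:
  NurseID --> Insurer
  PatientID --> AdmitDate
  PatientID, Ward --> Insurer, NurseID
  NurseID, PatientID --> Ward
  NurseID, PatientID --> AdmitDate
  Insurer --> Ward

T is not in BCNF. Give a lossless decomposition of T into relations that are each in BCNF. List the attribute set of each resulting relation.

{AdmitDate, PatientID}; {Insurer, NurseID}; {Insurer, Ward}; {NurseID, PatientID}

Candidate keys of the original relation: {Insurer, PatientID}, {NurseID, PatientID}, {PatientID, Ward}.
In {AdmitDate, Insurer, NurseID, PatientID, Ward}, {NurseID} is not a superkey ({NurseID}⁺ restricted to this set is {Insurer, NurseID, Ward}), so split on NurseID --> Insurer, Ward into {Insurer, NurseID, Ward} and {AdmitDate, NurseID, PatientID}.
In {Insurer, NurseID, Ward}, {Insurer} is not a superkey ({Insurer}⁺ restricted to this set is {Insurer, Ward}), so split on Insurer --> Ward into {Insurer, Ward} and {Insurer, NurseID}.
{Insurer, Ward}: every determinant is a superkey — BCNF.
{Insurer, NurseID}: every determinant is a superkey — BCNF.
In {AdmitDate, NurseID, PatientID}, {PatientID} is not a superkey ({PatientID}⁺ restricted to this set is {AdmitDate, PatientID}), so split on PatientID --> AdmitDate into {AdmitDate, PatientID} and {NurseID, PatientID}.
{AdmitDate, PatientID}: every determinant is a superkey — BCNF.
{NurseID, PatientID}: every determinant is a superkey — BCNF.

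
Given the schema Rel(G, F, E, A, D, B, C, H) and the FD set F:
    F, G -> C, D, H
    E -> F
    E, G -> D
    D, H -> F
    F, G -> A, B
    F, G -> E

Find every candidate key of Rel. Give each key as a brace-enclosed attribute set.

Attributes never on any right-hand side: {G} — every candidate key must contain it.
Closure of {E, G} is {A, B, C, D, E, F, G, H}, the whole schema; {E, G} is a candidate key.
Closure of {F, G} is {A, B, C, D, E, F, G, H}, the whole schema; {F, G} is a candidate key.
Closure of {D, G, H} is {A, B, C, D, E, F, G, H}, the whole schema; {D, G, H} is a candidate key.
No proper subset of any of these is a key, and no other minimal superkey exists.

{D, G, H}, {E, G}, {F, G}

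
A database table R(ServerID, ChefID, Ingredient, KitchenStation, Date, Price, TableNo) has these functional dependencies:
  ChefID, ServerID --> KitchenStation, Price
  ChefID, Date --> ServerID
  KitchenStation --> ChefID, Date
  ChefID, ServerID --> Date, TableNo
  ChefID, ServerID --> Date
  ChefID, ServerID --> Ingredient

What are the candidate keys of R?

{KitchenStation}⁺ = {ChefID, Date, Ingredient, KitchenStation, Price, ServerID, TableNo} — all of the relation — so {KitchenStation} is a candidate key.
{ChefID, Date}⁺ = {ChefID, Date, Ingredient, KitchenStation, Price, ServerID, TableNo} — all of the relation — so {ChefID, Date} is a candidate key.
{ChefID, ServerID}⁺ = {ChefID, Date, Ingredient, KitchenStation, Price, ServerID, TableNo} — all of the relation — so {ChefID, ServerID} is a candidate key.
These are minimal and exhaustive — every other superkey contains one of them.

{ChefID, Date}, {ChefID, ServerID}, {KitchenStation}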